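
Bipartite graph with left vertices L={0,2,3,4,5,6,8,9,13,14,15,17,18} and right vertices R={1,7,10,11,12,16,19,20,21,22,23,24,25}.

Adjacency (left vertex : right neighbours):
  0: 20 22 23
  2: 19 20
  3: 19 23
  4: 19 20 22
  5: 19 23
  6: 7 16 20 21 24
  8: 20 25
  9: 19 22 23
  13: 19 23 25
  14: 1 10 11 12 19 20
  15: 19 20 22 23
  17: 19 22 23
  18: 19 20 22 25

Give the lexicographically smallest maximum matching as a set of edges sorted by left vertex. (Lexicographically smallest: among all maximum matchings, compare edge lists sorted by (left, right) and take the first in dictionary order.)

|M| = 7 (so the lex-smallest maximum matching has 7 edges)
process left vertices in ascending order; for each, take the smallest-labelled available neighbour that still permits 7 edges overall, or leave it unmatched if none does
lex-smallest matching: {0-20, 2-19, 3-23, 4-22, 6-7, 8-25, 14-1}

Lex-smallest maximum matching: {(0,20), (2,19), (3,23), (4,22), (6,7), (8,25), (14,1)}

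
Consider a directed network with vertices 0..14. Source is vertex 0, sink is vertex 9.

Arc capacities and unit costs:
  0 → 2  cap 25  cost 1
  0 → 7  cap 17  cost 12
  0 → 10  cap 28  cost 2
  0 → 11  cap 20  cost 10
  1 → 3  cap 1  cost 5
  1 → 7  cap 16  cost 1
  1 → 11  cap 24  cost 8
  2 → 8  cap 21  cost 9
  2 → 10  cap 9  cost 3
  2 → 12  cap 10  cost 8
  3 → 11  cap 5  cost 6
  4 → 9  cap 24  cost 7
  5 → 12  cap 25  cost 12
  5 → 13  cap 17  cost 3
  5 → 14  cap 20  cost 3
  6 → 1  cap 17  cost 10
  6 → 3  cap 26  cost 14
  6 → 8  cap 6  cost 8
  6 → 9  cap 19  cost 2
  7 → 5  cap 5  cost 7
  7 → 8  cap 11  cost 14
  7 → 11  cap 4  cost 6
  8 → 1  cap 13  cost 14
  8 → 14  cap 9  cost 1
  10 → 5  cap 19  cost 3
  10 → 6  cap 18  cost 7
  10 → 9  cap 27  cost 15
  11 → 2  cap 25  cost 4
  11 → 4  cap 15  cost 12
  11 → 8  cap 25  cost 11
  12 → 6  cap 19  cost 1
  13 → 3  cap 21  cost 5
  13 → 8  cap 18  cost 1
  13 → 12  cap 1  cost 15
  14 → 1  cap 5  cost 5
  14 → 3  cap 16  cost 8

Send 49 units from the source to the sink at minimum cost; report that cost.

shortest-cost path #1: 0→10→6→9 push 18 @ unit cost 11 (adds 198)
shortest-cost path #2: 0→2→12→6→9 push 1 @ unit cost 12 (adds 12)
shortest-cost path #3: 0→10→9 push 10 @ unit cost 17 (adds 170)
shortest-cost path #4: 0→2→12→6→10→9 push 9 @ unit cost 18 (adds 162)
shortest-cost path #5: 0→2→10→9 push 8 @ unit cost 19 (adds 152)
shortest-cost path #6: 0→11→4→9 push 3 @ unit cost 29 (adds 87)
total cost = 781

Minimum cost for 49 units: 781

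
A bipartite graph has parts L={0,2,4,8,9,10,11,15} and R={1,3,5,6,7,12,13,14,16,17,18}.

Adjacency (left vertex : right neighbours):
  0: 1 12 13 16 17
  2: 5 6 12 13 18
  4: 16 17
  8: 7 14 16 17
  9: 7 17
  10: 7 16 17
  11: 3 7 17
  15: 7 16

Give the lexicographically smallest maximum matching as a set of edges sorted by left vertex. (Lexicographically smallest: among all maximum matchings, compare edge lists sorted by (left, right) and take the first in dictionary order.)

|M| = 7 (so the lex-smallest maximum matching has 7 edges)
process left vertices in ascending order; for each, take the smallest-labelled available neighbour that still permits 7 edges overall, or leave it unmatched if none does
lex-smallest matching: {0-1, 2-5, 4-16, 8-14, 9-7, 10-17, 11-3}

Lex-smallest maximum matching: {(0,1), (2,5), (4,16), (8,14), (9,7), (10,17), (11,3)}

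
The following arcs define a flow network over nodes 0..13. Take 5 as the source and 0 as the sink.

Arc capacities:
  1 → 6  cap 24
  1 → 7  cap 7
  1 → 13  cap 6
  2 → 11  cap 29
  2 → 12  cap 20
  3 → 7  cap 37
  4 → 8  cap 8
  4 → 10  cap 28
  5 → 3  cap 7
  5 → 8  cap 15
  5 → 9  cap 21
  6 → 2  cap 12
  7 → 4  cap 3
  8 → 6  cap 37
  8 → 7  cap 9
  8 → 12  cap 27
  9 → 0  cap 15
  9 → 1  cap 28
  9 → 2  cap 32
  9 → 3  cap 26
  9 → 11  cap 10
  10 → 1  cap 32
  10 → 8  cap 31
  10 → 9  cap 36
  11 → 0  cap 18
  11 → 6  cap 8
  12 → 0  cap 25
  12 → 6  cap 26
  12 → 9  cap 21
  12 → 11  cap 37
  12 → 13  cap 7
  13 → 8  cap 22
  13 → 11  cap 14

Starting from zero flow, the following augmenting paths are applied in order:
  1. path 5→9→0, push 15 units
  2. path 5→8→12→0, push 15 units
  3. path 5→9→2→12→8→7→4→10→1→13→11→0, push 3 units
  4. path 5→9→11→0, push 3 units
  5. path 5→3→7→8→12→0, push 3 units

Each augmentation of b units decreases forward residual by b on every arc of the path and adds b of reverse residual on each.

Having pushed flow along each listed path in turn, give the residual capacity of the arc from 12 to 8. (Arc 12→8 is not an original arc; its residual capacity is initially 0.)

Residual capacity of (12,8): 15

after path 1 (5→9→0, push 15): res(12,8)=0
after path 2 (5→8→12→0, push 15): res(12,8)=15
after path 3 (5→9→2→12→8→7→4→10→1→13→11→0, push 3): res(12,8)=12
after path 4 (5→9→11→0, push 3): res(12,8)=12
after path 5 (5→3→7→8→12→0, push 3): res(12,8)=15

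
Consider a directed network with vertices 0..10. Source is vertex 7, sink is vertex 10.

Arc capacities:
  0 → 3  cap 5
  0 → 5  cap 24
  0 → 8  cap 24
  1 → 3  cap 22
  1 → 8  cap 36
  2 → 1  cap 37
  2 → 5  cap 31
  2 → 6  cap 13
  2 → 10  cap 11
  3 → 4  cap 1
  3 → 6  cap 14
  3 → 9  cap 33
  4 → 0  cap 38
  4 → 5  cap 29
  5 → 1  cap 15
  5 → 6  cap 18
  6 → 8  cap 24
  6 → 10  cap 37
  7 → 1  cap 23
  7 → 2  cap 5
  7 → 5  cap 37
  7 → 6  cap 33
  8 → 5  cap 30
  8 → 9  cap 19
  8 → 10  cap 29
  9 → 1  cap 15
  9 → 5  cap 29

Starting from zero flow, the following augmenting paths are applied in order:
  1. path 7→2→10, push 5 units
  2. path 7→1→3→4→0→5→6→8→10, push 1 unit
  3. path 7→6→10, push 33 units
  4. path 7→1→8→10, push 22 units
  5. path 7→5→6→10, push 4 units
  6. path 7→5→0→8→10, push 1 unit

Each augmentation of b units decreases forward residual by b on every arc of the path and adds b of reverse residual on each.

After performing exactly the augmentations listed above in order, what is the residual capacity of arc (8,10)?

Residual capacity of (8,10): 5

after path 1 (7→2→10, push 5): res(8,10)=29
after path 2 (7→1→3→4→0→5→6→8→10, push 1): res(8,10)=28
after path 3 (7→6→10, push 33): res(8,10)=28
after path 4 (7→1→8→10, push 22): res(8,10)=6
after path 5 (7→5→6→10, push 4): res(8,10)=6
after path 6 (7→5→0→8→10, push 1): res(8,10)=5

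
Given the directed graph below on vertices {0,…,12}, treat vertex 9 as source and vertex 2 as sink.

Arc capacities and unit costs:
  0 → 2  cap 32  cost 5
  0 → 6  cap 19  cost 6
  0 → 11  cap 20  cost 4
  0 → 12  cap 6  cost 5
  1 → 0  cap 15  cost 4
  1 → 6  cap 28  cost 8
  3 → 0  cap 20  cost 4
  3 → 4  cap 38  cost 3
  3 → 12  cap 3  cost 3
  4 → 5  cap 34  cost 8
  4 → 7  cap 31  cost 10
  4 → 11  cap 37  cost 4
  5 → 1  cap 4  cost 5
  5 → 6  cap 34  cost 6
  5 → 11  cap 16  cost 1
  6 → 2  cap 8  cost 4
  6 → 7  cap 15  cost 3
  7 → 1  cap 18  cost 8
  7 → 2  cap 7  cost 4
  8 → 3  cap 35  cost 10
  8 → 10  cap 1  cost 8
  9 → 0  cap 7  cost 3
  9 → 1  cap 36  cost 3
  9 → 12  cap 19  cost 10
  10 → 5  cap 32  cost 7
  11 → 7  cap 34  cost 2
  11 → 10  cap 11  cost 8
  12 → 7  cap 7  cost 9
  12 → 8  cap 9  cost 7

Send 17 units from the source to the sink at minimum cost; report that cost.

Minimum cost for 17 units: 176

shortest-cost path #1: 9→0→2 push 7 @ unit cost 8 (adds 56)
shortest-cost path #2: 9→1→0→2 push 10 @ unit cost 12 (adds 120)
total cost = 176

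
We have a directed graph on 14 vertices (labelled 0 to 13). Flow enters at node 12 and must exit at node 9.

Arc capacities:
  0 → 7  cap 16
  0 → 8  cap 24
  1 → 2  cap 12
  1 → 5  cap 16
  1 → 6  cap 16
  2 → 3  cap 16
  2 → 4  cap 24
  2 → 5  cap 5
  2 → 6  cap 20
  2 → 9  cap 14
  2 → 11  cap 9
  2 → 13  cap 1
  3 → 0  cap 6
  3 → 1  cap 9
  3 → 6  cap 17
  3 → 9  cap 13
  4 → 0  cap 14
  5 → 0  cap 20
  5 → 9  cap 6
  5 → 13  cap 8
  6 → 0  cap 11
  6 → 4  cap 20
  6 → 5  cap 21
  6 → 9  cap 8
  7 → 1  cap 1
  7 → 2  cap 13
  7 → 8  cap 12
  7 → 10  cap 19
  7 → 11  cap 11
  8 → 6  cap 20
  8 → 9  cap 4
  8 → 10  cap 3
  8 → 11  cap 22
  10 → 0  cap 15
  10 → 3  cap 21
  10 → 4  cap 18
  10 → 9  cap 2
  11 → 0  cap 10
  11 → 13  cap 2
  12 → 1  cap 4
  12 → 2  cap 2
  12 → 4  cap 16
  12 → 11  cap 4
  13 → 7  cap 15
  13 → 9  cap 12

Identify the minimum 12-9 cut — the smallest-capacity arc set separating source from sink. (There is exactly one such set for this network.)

Min-cut arcs: {(4,0), (12,1), (12,2), (12,11)} (total capacity 24)

augment #1: 12→2→9 push 2
augment #2: 12→1→2→9 push 4
augment #3: 12→11→13→9 push 2
augment #4: 12→4→0→8→9 push 4
augment #5: 12→4→0→7→2→9 push 8
augment #6: 12→4→0→7→10→9 push 2
augment #7: 12→11→0→8→6→9 push 2
max flow = 24; residual-reachable set from 12 gives S-side
cut edges (S→T): {(4,0), (12,1), (12,2), (12,11)} total cap 24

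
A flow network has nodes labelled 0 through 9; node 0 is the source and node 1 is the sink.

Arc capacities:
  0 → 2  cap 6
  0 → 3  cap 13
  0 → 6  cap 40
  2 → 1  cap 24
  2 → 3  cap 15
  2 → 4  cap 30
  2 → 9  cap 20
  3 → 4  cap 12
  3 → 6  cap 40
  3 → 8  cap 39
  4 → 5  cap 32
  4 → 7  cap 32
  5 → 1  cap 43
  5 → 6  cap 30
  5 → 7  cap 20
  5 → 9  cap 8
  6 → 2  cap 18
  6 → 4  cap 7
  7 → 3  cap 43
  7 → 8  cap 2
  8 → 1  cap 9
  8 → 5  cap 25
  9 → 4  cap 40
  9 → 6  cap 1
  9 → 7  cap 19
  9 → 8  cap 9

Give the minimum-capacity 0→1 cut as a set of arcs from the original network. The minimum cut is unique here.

augment #1: 0→2→1 push 6
augment #2: 0→3→8→1 push 9
augment #3: 0→6→2→1 push 18
augment #4: 0→3→4→5→1 push 4
augment #5: 0→6→4→5→1 push 7
max flow = 44; residual-reachable set from 0 gives S-side
cut edges (S→T): {(0,2), (0,3), (6,2), (6,4)} total cap 44

Min-cut arcs: {(0,2), (0,3), (6,2), (6,4)} (total capacity 44)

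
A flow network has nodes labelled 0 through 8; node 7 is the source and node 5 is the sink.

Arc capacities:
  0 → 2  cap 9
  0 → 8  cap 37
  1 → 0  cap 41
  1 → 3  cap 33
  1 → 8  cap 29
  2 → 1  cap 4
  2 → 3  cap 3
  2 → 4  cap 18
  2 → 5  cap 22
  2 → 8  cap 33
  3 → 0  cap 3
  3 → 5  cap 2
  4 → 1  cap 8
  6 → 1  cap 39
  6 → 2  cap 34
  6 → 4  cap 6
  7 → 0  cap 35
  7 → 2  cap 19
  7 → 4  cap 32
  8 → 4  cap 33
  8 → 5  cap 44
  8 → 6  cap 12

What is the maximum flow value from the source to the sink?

augment #1: 7→2→5 bottleneck 19, total now 19
augment #2: 7→0→2→5 bottleneck 3, total now 22
augment #3: 7→0→8→5 bottleneck 32, total now 54
augment #4: 7→4→1→3→5 bottleneck 2, total now 56
augment #5: 7→4→1→8→5 bottleneck 6, total now 62

Maximum flow value: 62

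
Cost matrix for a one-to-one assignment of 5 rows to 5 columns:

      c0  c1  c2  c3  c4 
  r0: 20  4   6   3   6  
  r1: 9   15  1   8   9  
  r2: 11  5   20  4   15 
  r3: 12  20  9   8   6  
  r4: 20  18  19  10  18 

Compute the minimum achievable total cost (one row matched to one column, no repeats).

Minimum assignment cost: 32

optimal assignment: row0→col1 (cost 4), row1→col2 (cost 1), row2→col0 (cost 11), row3→col4 (cost 6), row4→col3 (cost 10)
total = 4 + 1 + 11 + 6 + 10 = 32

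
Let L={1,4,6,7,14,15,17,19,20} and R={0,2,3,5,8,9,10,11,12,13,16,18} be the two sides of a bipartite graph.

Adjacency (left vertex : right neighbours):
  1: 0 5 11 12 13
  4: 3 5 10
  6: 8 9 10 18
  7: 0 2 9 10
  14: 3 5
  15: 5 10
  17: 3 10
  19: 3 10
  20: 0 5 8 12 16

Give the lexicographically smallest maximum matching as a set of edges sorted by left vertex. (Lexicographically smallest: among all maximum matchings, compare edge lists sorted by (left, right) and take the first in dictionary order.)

Lex-smallest maximum matching: {(1,0), (4,3), (6,8), (7,2), (14,5), (15,10), (20,12)}

|M| = 7 (so the lex-smallest maximum matching has 7 edges)
process left vertices in ascending order; for each, take the smallest-labelled available neighbour that still permits 7 edges overall, or leave it unmatched if none does
lex-smallest matching: {1-0, 4-3, 6-8, 7-2, 14-5, 15-10, 20-12}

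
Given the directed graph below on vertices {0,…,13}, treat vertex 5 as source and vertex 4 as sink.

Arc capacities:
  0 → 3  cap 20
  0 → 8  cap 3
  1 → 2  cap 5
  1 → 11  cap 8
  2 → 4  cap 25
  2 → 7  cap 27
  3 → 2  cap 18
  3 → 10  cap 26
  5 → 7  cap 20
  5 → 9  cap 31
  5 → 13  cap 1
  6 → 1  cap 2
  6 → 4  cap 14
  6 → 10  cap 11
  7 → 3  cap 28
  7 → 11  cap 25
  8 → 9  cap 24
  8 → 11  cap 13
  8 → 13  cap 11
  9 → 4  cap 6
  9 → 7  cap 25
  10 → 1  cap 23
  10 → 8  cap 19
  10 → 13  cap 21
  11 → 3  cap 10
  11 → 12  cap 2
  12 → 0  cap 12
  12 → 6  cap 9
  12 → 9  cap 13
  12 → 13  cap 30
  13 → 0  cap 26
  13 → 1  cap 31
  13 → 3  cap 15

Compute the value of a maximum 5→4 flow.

Maximum flow value: 31

augment #1: 5→9→4 bottleneck 6, total now 6
augment #2: 5→7→3→2→4 bottleneck 18, total now 24
augment #3: 5→13→1→2→4 bottleneck 1, total now 25
augment #4: 5→7→11→12→6→4 bottleneck 2, total now 27
augment #5: 5→9→7→3→10→1→2→4 bottleneck 4, total now 31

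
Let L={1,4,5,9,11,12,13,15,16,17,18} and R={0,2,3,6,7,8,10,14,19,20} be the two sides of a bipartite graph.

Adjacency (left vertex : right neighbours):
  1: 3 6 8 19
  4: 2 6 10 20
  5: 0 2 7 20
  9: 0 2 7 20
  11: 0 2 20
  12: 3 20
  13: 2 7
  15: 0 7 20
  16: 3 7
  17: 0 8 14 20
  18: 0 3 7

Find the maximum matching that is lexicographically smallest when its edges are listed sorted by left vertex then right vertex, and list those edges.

Lex-smallest maximum matching: {(1,6), (4,10), (5,0), (9,2), (11,20), (12,3), (13,7), (17,8)}

|M| = 8 (so the lex-smallest maximum matching has 8 edges)
process left vertices in ascending order; for each, take the smallest-labelled available neighbour that still permits 8 edges overall, or leave it unmatched if none does
lex-smallest matching: {1-6, 4-10, 5-0, 9-2, 11-20, 12-3, 13-7, 17-8}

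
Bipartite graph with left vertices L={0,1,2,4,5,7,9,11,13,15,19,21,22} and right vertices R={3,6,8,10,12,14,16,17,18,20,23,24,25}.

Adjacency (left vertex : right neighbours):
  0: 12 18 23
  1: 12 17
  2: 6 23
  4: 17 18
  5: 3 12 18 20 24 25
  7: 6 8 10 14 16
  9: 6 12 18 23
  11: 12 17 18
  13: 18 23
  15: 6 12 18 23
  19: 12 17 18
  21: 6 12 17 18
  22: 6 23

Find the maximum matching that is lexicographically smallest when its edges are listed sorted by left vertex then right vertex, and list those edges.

|M| = 7 (so the lex-smallest maximum matching has 7 edges)
process left vertices in ascending order; for each, take the smallest-labelled available neighbour that still permits 7 edges overall, or leave it unmatched if none does
lex-smallest matching: {0-12, 1-17, 2-6, 4-18, 5-3, 7-8, 9-23}

Lex-smallest maximum matching: {(0,12), (1,17), (2,6), (4,18), (5,3), (7,8), (9,23)}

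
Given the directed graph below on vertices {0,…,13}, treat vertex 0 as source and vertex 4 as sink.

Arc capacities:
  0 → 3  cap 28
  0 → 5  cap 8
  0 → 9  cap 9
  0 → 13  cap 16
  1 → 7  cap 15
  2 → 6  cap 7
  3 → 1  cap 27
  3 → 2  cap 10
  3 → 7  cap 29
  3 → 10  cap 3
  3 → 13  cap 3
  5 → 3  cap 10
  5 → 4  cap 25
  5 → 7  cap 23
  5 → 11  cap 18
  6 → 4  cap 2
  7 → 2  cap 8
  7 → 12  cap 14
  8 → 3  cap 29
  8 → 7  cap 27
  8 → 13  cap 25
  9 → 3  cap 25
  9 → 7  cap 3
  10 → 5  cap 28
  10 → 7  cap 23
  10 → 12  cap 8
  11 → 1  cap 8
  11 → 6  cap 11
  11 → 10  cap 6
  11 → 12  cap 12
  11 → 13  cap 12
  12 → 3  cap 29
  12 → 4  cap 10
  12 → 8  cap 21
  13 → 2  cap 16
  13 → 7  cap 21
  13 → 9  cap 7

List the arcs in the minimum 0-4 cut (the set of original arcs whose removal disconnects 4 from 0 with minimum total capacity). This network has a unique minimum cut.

augment #1: 0→5→4 push 8
augment #2: 0→3→2→6→4 push 2
augment #3: 0→3→7→12→4 push 10
augment #4: 0→3→10→5→4 push 3
max flow = 23; residual-reachable set from 0 gives S-side
cut edges (S→T): {(0,5), (3,10), (6,4), (12,4)} total cap 23

Min-cut arcs: {(0,5), (3,10), (6,4), (12,4)} (total capacity 23)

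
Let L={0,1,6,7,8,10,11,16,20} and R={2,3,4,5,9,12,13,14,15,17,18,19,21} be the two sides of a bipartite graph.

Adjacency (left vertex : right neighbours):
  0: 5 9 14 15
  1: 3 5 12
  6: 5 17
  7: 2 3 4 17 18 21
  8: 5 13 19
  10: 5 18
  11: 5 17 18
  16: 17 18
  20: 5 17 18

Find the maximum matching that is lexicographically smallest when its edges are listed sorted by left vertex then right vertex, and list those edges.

Lex-smallest maximum matching: {(0,9), (1,3), (6,5), (7,2), (8,13), (10,18), (11,17)}

|M| = 7 (so the lex-smallest maximum matching has 7 edges)
process left vertices in ascending order; for each, take the smallest-labelled available neighbour that still permits 7 edges overall, or leave it unmatched if none does
lex-smallest matching: {0-9, 1-3, 6-5, 7-2, 8-13, 10-18, 11-17}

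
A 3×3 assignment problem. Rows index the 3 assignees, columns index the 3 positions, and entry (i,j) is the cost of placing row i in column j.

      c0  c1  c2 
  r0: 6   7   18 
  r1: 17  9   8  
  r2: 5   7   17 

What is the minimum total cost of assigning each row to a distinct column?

optimal assignment: row0→col1 (cost 7), row1→col2 (cost 8), row2→col0 (cost 5)
total = 7 + 8 + 5 = 20

Minimum assignment cost: 20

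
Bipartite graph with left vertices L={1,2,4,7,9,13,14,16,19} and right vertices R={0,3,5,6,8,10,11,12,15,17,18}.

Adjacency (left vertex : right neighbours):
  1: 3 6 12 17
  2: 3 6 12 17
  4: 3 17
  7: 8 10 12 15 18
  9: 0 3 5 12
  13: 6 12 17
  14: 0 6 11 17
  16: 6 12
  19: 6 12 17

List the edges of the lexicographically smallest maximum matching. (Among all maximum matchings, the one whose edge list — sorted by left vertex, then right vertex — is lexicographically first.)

Lex-smallest maximum matching: {(1,3), (2,6), (4,17), (7,8), (9,0), (13,12), (14,11)}

|M| = 7 (so the lex-smallest maximum matching has 7 edges)
process left vertices in ascending order; for each, take the smallest-labelled available neighbour that still permits 7 edges overall, or leave it unmatched if none does
lex-smallest matching: {1-3, 2-6, 4-17, 7-8, 9-0, 13-12, 14-11}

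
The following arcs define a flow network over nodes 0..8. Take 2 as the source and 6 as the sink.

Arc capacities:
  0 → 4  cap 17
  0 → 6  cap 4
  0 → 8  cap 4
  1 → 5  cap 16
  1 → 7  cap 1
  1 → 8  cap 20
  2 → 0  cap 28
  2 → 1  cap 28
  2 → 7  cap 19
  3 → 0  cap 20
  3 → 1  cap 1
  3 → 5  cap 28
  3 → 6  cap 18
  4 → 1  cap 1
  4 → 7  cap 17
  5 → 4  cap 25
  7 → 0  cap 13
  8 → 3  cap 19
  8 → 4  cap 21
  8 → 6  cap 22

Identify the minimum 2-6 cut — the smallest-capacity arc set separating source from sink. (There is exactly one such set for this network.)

augment #1: 2→0→6 push 4
augment #2: 2→0→8→6 push 4
augment #3: 2→1→8→6 push 18
augment #4: 2→1→8→3→6 push 2
max flow = 28; residual-reachable set from 2 gives S-side
cut edges (S→T): {(0,6), (0,8), (1,8)} total cap 28

Min-cut arcs: {(0,6), (0,8), (1,8)} (total capacity 28)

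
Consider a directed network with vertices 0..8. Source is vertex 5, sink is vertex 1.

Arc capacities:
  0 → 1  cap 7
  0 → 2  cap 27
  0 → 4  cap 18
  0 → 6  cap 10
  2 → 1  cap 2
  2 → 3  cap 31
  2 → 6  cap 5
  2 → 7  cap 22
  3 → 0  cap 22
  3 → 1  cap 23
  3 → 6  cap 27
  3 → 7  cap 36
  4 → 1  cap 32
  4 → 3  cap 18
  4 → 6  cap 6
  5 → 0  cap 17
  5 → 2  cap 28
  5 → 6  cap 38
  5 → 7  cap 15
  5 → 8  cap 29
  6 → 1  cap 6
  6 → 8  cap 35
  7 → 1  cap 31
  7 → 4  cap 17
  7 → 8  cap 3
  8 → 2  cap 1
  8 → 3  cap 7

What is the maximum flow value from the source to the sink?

Maximum flow value: 74

augment #1: 5→0→1 bottleneck 7, total now 7
augment #2: 5→2→1 bottleneck 2, total now 9
augment #3: 5→6→1 bottleneck 6, total now 15
augment #4: 5→7→1 bottleneck 15, total now 30
augment #5: 5→0→4→1 bottleneck 10, total now 40
augment #6: 5→2→3→1 bottleneck 23, total now 63
augment #7: 5→2→7→1 bottleneck 3, total now 66
augment #8: 5→8→2→7→1 bottleneck 1, total now 67
augment #9: 5→8→3→7→1 bottleneck 7, total now 74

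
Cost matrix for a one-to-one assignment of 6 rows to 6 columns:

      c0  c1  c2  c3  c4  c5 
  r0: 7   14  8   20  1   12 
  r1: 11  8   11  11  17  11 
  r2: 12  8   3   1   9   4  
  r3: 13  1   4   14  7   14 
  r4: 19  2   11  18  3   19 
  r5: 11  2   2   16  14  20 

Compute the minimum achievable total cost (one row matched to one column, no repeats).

Minimum assignment cost: 25

optimal assignment: row0→col0 (cost 7), row1→col5 (cost 11), row2→col3 (cost 1), row3→col1 (cost 1), row4→col4 (cost 3), row5→col2 (cost 2)
total = 7 + 11 + 1 + 1 + 3 + 2 = 25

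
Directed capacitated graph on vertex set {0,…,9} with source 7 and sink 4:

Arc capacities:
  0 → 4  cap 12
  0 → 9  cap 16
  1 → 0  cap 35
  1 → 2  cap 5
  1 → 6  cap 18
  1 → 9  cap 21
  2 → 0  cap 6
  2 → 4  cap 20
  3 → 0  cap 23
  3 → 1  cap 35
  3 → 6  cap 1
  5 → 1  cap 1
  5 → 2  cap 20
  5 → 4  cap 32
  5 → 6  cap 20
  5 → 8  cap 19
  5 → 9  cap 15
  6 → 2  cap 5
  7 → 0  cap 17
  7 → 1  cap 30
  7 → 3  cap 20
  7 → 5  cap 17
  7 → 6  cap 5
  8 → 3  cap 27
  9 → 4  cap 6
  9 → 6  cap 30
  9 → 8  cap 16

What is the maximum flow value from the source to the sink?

augment #1: 7→0→4 bottleneck 12, total now 12
augment #2: 7→5→4 bottleneck 17, total now 29
augment #3: 7→0→9→4 bottleneck 5, total now 34
augment #4: 7→1→2→4 bottleneck 5, total now 39
augment #5: 7→1→9→4 bottleneck 1, total now 40
augment #6: 7→6→2→4 bottleneck 5, total now 45

Maximum flow value: 45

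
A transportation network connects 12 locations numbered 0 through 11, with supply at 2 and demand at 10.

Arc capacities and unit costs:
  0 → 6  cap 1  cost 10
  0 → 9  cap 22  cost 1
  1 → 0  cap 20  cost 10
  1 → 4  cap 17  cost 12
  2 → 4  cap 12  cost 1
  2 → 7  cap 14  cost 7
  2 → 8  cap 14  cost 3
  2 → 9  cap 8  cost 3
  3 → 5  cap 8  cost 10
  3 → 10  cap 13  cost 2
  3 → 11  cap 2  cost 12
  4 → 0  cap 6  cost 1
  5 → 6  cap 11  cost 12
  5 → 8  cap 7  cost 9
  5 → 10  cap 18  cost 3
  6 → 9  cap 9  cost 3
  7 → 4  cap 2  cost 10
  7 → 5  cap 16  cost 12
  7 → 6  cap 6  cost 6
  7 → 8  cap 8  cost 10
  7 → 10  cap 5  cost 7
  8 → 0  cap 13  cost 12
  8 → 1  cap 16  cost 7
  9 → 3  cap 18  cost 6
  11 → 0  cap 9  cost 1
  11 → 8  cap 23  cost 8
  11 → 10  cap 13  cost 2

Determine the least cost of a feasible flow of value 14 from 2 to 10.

Minimum cost for 14 units: 157

shortest-cost path #1: 2→9→3→10 push 8 @ unit cost 11 (adds 88)
shortest-cost path #2: 2→4→0→9→3→10 push 5 @ unit cost 11 (adds 55)
shortest-cost path #3: 2→7→10 push 1 @ unit cost 14 (adds 14)
total cost = 157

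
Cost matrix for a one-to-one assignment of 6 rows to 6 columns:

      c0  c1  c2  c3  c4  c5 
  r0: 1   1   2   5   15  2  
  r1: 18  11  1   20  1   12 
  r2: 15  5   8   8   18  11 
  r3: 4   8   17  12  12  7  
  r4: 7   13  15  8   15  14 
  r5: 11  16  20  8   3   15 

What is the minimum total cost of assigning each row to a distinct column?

optimal assignment: row0→col5 (cost 2), row1→col2 (cost 1), row2→col1 (cost 5), row3→col0 (cost 4), row4→col3 (cost 8), row5→col4 (cost 3)
total = 2 + 1 + 5 + 4 + 8 + 3 = 23

Minimum assignment cost: 23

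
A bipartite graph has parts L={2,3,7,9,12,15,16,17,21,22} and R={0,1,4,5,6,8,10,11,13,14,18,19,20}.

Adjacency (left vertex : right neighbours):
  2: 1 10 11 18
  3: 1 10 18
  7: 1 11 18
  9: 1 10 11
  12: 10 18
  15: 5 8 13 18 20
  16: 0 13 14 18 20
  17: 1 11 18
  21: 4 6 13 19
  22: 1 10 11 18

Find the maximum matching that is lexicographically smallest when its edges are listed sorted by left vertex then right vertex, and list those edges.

Lex-smallest maximum matching: {(2,1), (3,10), (7,11), (12,18), (15,5), (16,0), (21,4)}

|M| = 7 (so the lex-smallest maximum matching has 7 edges)
process left vertices in ascending order; for each, take the smallest-labelled available neighbour that still permits 7 edges overall, or leave it unmatched if none does
lex-smallest matching: {2-1, 3-10, 7-11, 12-18, 15-5, 16-0, 21-4}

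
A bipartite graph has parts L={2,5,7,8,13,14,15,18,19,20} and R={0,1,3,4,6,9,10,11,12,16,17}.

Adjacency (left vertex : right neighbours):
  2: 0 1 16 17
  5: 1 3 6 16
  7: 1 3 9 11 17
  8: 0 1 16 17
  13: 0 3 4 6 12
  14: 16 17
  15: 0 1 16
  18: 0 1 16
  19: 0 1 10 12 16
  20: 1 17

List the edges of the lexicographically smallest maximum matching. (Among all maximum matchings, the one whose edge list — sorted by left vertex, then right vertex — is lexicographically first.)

Lex-smallest maximum matching: {(2,0), (5,3), (7,9), (8,1), (13,4), (14,16), (19,10), (20,17)}

|M| = 8 (so the lex-smallest maximum matching has 8 edges)
process left vertices in ascending order; for each, take the smallest-labelled available neighbour that still permits 8 edges overall, or leave it unmatched if none does
lex-smallest matching: {2-0, 5-3, 7-9, 8-1, 13-4, 14-16, 19-10, 20-17}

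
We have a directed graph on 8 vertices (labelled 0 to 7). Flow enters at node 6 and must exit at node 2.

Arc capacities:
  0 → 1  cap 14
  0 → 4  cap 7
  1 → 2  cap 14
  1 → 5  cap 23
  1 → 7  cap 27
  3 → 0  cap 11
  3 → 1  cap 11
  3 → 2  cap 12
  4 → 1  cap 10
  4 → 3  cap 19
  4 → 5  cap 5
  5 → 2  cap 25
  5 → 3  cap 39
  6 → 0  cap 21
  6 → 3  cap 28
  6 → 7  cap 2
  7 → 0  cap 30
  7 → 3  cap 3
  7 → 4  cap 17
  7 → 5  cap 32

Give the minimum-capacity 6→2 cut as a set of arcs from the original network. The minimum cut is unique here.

augment #1: 6→3→2 push 12
augment #2: 6→0→1→2 push 14
augment #3: 6→7→5→2 push 2
augment #4: 6→0→4→5→2 push 5
augment #5: 6→3→1→5→2 push 11
augment #6: 6→0→4→1→5→2 push 2
max flow = 46; residual-reachable set from 6 gives S-side
cut edges (S→T): {(0,1), (0,4), (3,1), (3,2), (6,7)} total cap 46

Min-cut arcs: {(0,1), (0,4), (3,1), (3,2), (6,7)} (total capacity 46)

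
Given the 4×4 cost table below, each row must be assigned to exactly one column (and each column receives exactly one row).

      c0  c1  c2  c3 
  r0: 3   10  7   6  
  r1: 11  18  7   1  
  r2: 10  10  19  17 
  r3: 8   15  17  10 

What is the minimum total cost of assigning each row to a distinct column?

Minimum assignment cost: 26

optimal assignment: row0→col2 (cost 7), row1→col3 (cost 1), row2→col1 (cost 10), row3→col0 (cost 8)
total = 7 + 1 + 10 + 8 = 26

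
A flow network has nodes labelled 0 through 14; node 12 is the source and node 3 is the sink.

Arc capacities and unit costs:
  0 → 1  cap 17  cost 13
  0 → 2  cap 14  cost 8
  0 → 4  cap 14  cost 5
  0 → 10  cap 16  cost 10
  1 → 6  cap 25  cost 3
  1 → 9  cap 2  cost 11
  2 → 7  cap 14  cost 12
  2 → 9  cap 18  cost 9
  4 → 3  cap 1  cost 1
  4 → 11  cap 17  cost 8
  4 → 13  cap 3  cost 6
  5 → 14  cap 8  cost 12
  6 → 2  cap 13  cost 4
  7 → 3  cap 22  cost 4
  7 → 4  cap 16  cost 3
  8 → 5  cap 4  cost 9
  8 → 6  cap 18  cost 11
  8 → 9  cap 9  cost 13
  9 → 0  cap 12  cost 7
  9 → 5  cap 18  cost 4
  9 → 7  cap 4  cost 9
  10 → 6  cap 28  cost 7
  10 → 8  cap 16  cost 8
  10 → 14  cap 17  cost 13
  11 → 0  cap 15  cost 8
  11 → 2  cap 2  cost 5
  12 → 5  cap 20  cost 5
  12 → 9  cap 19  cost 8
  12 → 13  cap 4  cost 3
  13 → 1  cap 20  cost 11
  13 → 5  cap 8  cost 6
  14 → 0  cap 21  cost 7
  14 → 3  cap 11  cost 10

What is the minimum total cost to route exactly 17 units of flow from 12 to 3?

shortest-cost path #1: 12→9→0→4→3 push 1 @ unit cost 21 (adds 21)
shortest-cost path #2: 12→9→7→3 push 4 @ unit cost 21 (adds 84)
shortest-cost path #3: 12→5→14→3 push 8 @ unit cost 27 (adds 216)
shortest-cost path #4: 12→13→1→6→2→7→3 push 4 @ unit cost 37 (adds 148)
total cost = 469

Minimum cost for 17 units: 469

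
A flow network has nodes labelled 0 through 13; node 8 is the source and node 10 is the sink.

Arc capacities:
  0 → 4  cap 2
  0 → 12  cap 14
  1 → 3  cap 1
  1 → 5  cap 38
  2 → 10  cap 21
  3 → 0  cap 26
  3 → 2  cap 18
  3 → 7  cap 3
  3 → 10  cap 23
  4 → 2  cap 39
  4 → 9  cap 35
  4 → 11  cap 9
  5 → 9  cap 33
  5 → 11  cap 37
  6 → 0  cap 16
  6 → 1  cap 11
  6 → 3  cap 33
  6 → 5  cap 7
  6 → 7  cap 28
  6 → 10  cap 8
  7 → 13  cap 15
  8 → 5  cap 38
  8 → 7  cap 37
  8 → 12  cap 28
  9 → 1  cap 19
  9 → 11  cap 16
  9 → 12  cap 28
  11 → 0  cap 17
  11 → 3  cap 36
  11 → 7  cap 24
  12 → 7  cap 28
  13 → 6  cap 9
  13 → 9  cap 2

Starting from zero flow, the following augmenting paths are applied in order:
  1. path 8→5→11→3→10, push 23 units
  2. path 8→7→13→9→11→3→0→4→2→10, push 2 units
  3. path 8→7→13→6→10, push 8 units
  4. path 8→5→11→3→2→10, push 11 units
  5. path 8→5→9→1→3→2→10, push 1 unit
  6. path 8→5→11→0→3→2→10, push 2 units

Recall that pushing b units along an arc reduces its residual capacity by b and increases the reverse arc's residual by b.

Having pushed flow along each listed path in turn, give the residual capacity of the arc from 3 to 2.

Residual capacity of (3,2): 4

after path 1 (8→5→11→3→10, push 23): res(3,2)=18
after path 2 (8→7→13→9→11→3→0→4→2→10, push 2): res(3,2)=18
after path 3 (8→7→13→6→10, push 8): res(3,2)=18
after path 4 (8→5→11→3→2→10, push 11): res(3,2)=7
after path 5 (8→5→9→1→3→2→10, push 1): res(3,2)=6
after path 6 (8→5→11→0→3→2→10, push 2): res(3,2)=4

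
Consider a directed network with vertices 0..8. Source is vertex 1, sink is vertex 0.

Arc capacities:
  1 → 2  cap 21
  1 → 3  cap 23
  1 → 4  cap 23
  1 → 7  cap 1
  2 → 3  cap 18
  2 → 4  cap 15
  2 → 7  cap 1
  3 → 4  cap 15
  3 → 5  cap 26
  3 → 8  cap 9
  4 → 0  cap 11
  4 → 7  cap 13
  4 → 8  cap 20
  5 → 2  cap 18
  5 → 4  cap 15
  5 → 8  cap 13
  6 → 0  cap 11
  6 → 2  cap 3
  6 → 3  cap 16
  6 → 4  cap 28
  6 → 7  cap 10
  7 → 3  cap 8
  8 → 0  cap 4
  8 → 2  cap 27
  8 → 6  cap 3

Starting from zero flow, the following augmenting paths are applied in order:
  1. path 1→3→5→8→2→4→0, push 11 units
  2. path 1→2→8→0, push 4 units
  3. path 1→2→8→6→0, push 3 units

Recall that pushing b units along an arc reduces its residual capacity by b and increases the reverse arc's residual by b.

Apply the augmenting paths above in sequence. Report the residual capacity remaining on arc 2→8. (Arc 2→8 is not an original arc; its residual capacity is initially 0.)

after path 1 (1→3→5→8→2→4→0, push 11): res(2,8)=11
after path 2 (1→2→8→0, push 4): res(2,8)=7
after path 3 (1→2→8→6→0, push 3): res(2,8)=4

Residual capacity of (2,8): 4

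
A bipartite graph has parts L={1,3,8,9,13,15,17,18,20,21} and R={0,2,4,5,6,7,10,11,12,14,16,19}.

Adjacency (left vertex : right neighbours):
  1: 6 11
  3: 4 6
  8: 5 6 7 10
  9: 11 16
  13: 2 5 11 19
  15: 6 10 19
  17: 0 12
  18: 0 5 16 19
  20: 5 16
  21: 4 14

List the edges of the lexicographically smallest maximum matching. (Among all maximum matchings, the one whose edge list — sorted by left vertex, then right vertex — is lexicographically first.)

Lex-smallest maximum matching: {(1,6), (3,4), (8,5), (9,11), (13,2), (15,10), (17,0), (18,19), (20,16), (21,14)}

|M| = 10 (so the lex-smallest maximum matching has 10 edges)
process left vertices in ascending order; for each, take the smallest-labelled available neighbour that still permits 10 edges overall, or leave it unmatched if none does
lex-smallest matching: {1-6, 3-4, 8-5, 9-11, 13-2, 15-10, 17-0, 18-19, 20-16, 21-14}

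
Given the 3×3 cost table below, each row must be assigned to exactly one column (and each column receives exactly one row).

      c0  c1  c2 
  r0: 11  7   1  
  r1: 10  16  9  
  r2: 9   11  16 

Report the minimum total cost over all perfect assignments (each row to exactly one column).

Minimum assignment cost: 22

optimal assignment: row0→col2 (cost 1), row1→col0 (cost 10), row2→col1 (cost 11)
total = 1 + 10 + 11 = 22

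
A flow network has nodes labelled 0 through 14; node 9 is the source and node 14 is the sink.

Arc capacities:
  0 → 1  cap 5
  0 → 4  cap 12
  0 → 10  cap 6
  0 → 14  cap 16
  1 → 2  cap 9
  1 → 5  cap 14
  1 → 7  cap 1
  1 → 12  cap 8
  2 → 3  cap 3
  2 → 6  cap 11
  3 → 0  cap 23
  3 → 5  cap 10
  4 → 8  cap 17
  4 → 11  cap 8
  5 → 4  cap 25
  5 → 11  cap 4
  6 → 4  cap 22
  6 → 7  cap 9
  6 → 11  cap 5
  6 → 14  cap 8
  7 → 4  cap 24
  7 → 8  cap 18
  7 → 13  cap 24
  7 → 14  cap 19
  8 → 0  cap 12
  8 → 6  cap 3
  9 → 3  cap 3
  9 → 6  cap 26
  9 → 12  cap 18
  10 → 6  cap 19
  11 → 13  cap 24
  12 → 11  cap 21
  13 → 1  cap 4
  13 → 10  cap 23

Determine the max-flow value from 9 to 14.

Maximum flow value: 34

augment #1: 9→6→14 bottleneck 8, total now 8
augment #2: 9→3→0→14 bottleneck 3, total now 11
augment #3: 9→6→7→14 bottleneck 9, total now 20
augment #4: 9→6→4→8→0→14 bottleneck 9, total now 29
augment #5: 9→12→11→13→1→7→14 bottleneck 1, total now 30
augment #6: 9→12→11→13→1→2→3→0→14 bottleneck 3, total now 33
augment #7: 9→12→11→13→10→6→4→8→0→14 bottleneck 1, total now 34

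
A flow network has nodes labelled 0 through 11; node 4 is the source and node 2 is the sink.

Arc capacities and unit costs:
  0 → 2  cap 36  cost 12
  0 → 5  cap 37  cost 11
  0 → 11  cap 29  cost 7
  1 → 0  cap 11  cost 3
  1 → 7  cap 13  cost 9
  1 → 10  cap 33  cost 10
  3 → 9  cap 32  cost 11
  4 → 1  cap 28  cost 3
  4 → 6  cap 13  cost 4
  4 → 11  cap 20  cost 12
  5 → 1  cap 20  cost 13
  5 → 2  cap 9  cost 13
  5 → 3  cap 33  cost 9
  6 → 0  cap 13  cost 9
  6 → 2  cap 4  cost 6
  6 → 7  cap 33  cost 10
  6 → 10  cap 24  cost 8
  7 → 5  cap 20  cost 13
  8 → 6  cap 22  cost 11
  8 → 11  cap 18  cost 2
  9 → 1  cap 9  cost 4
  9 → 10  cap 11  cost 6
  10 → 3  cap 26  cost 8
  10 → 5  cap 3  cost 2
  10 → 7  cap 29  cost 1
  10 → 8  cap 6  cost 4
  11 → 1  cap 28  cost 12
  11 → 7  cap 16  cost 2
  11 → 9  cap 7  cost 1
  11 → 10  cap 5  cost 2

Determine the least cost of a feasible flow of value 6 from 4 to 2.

shortest-cost path #1: 4→6→2 push 4 @ unit cost 10 (adds 40)
shortest-cost path #2: 4→1→0→2 push 2 @ unit cost 18 (adds 36)
total cost = 76

Minimum cost for 6 units: 76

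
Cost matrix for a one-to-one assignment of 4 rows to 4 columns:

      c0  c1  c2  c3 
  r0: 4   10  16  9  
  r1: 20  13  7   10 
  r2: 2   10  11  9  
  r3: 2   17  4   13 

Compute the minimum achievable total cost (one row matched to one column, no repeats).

Minimum assignment cost: 26

optimal assignment: row0→col1 (cost 10), row1→col3 (cost 10), row2→col0 (cost 2), row3→col2 (cost 4)
total = 10 + 10 + 2 + 4 = 26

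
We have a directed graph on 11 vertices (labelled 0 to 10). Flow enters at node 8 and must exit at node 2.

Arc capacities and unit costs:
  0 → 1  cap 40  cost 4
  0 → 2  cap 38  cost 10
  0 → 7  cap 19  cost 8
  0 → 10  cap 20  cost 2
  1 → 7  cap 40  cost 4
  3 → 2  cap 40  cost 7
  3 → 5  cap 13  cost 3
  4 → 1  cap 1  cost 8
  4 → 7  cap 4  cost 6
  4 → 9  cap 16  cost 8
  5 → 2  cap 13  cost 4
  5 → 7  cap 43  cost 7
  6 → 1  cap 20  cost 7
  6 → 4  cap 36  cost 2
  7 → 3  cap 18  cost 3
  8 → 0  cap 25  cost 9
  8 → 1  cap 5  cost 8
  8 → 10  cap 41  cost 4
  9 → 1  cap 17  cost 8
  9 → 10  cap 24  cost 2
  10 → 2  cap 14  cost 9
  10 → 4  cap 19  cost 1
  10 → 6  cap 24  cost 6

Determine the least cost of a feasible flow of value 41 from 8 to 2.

shortest-cost path #1: 8→10→2 push 14 @ unit cost 13 (adds 182)
shortest-cost path #2: 8→0→2 push 25 @ unit cost 19 (adds 475)
shortest-cost path #3: 8→10→4→7→3→2 push 2 @ unit cost 21 (adds 42)
total cost = 699

Minimum cost for 41 units: 699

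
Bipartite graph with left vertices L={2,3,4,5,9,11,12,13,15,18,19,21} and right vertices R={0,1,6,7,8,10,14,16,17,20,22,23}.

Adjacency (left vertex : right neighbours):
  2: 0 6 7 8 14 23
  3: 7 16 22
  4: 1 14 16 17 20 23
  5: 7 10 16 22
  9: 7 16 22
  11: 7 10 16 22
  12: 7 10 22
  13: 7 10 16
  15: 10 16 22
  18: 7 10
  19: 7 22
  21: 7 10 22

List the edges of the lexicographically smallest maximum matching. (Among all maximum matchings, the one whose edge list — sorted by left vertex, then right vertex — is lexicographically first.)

Lex-smallest maximum matching: {(2,0), (3,7), (4,1), (5,10), (9,16), (11,22)}

|M| = 6 (so the lex-smallest maximum matching has 6 edges)
process left vertices in ascending order; for each, take the smallest-labelled available neighbour that still permits 6 edges overall, or leave it unmatched if none does
lex-smallest matching: {2-0, 3-7, 4-1, 5-10, 9-16, 11-22}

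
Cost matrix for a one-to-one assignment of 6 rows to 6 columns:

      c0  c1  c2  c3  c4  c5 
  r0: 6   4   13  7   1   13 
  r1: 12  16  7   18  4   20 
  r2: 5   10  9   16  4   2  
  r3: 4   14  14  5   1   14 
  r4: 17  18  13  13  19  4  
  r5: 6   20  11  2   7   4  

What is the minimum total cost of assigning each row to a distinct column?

Minimum assignment cost: 23

optimal assignment: row0→col1 (cost 4), row1→col2 (cost 7), row2→col0 (cost 5), row3→col4 (cost 1), row4→col5 (cost 4), row5→col3 (cost 2)
total = 4 + 7 + 5 + 1 + 4 + 2 = 23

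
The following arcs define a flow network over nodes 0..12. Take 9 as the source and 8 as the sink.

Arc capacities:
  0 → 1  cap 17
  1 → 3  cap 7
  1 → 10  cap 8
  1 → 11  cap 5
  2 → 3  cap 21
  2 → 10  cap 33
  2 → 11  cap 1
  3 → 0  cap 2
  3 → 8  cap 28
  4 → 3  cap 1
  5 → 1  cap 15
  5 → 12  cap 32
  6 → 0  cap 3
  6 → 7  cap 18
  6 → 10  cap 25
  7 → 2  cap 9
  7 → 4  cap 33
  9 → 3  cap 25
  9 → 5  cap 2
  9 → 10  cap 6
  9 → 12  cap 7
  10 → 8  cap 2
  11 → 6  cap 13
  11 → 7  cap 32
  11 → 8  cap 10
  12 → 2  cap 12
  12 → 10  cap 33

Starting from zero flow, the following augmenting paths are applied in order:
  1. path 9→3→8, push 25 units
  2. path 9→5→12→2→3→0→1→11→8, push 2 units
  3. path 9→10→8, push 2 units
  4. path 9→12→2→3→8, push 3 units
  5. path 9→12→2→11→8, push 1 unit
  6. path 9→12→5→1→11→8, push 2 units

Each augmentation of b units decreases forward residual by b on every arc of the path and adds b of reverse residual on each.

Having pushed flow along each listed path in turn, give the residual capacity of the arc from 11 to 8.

after path 1 (9→3→8, push 25): res(11,8)=10
after path 2 (9→5→12→2→3→0→1→11→8, push 2): res(11,8)=8
after path 3 (9→10→8, push 2): res(11,8)=8
after path 4 (9→12→2→3→8, push 3): res(11,8)=8
after path 5 (9→12→2→11→8, push 1): res(11,8)=7
after path 6 (9→12→5→1→11→8, push 2): res(11,8)=5

Residual capacity of (11,8): 5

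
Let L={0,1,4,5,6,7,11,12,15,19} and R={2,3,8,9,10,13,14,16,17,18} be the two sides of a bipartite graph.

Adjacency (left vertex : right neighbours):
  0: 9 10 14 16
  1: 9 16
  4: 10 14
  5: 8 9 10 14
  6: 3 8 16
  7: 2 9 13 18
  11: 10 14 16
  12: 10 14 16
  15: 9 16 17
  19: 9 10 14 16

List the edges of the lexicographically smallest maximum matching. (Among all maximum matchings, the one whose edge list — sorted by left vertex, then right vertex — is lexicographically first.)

Lex-smallest maximum matching: {(0,9), (1,16), (4,10), (5,8), (6,3), (7,2), (11,14), (15,17)}

|M| = 8 (so the lex-smallest maximum matching has 8 edges)
process left vertices in ascending order; for each, take the smallest-labelled available neighbour that still permits 8 edges overall, or leave it unmatched if none does
lex-smallest matching: {0-9, 1-16, 4-10, 5-8, 6-3, 7-2, 11-14, 15-17}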